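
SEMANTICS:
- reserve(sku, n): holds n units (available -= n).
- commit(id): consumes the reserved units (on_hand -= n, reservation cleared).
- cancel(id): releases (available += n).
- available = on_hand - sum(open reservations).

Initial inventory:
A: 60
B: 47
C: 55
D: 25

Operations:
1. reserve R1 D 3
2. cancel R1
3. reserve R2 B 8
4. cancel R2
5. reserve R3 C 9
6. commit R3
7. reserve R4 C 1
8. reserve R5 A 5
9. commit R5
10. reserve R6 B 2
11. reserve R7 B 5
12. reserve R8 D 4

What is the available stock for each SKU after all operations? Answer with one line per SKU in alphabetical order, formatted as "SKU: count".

Answer: A: 55
B: 40
C: 45
D: 21

Derivation:
Step 1: reserve R1 D 3 -> on_hand[A=60 B=47 C=55 D=25] avail[A=60 B=47 C=55 D=22] open={R1}
Step 2: cancel R1 -> on_hand[A=60 B=47 C=55 D=25] avail[A=60 B=47 C=55 D=25] open={}
Step 3: reserve R2 B 8 -> on_hand[A=60 B=47 C=55 D=25] avail[A=60 B=39 C=55 D=25] open={R2}
Step 4: cancel R2 -> on_hand[A=60 B=47 C=55 D=25] avail[A=60 B=47 C=55 D=25] open={}
Step 5: reserve R3 C 9 -> on_hand[A=60 B=47 C=55 D=25] avail[A=60 B=47 C=46 D=25] open={R3}
Step 6: commit R3 -> on_hand[A=60 B=47 C=46 D=25] avail[A=60 B=47 C=46 D=25] open={}
Step 7: reserve R4 C 1 -> on_hand[A=60 B=47 C=46 D=25] avail[A=60 B=47 C=45 D=25] open={R4}
Step 8: reserve R5 A 5 -> on_hand[A=60 B=47 C=46 D=25] avail[A=55 B=47 C=45 D=25] open={R4,R5}
Step 9: commit R5 -> on_hand[A=55 B=47 C=46 D=25] avail[A=55 B=47 C=45 D=25] open={R4}
Step 10: reserve R6 B 2 -> on_hand[A=55 B=47 C=46 D=25] avail[A=55 B=45 C=45 D=25] open={R4,R6}
Step 11: reserve R7 B 5 -> on_hand[A=55 B=47 C=46 D=25] avail[A=55 B=40 C=45 D=25] open={R4,R6,R7}
Step 12: reserve R8 D 4 -> on_hand[A=55 B=47 C=46 D=25] avail[A=55 B=40 C=45 D=21] open={R4,R6,R7,R8}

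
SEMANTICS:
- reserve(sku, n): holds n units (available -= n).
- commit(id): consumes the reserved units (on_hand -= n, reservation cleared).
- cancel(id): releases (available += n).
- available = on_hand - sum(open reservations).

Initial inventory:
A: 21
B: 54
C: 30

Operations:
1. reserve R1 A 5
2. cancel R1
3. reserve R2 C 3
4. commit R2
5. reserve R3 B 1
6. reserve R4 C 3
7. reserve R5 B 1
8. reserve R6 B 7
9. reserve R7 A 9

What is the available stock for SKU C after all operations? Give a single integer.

Step 1: reserve R1 A 5 -> on_hand[A=21 B=54 C=30] avail[A=16 B=54 C=30] open={R1}
Step 2: cancel R1 -> on_hand[A=21 B=54 C=30] avail[A=21 B=54 C=30] open={}
Step 3: reserve R2 C 3 -> on_hand[A=21 B=54 C=30] avail[A=21 B=54 C=27] open={R2}
Step 4: commit R2 -> on_hand[A=21 B=54 C=27] avail[A=21 B=54 C=27] open={}
Step 5: reserve R3 B 1 -> on_hand[A=21 B=54 C=27] avail[A=21 B=53 C=27] open={R3}
Step 6: reserve R4 C 3 -> on_hand[A=21 B=54 C=27] avail[A=21 B=53 C=24] open={R3,R4}
Step 7: reserve R5 B 1 -> on_hand[A=21 B=54 C=27] avail[A=21 B=52 C=24] open={R3,R4,R5}
Step 8: reserve R6 B 7 -> on_hand[A=21 B=54 C=27] avail[A=21 B=45 C=24] open={R3,R4,R5,R6}
Step 9: reserve R7 A 9 -> on_hand[A=21 B=54 C=27] avail[A=12 B=45 C=24] open={R3,R4,R5,R6,R7}
Final available[C] = 24

Answer: 24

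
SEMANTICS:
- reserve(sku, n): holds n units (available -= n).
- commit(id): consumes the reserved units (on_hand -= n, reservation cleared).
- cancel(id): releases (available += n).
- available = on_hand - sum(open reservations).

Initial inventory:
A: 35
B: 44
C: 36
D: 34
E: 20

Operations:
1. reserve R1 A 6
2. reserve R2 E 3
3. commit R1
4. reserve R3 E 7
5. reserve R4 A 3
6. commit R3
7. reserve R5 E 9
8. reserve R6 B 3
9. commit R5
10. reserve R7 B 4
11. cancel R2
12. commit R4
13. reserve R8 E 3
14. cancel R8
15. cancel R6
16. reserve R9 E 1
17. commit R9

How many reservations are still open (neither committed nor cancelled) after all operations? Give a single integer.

Answer: 1

Derivation:
Step 1: reserve R1 A 6 -> on_hand[A=35 B=44 C=36 D=34 E=20] avail[A=29 B=44 C=36 D=34 E=20] open={R1}
Step 2: reserve R2 E 3 -> on_hand[A=35 B=44 C=36 D=34 E=20] avail[A=29 B=44 C=36 D=34 E=17] open={R1,R2}
Step 3: commit R1 -> on_hand[A=29 B=44 C=36 D=34 E=20] avail[A=29 B=44 C=36 D=34 E=17] open={R2}
Step 4: reserve R3 E 7 -> on_hand[A=29 B=44 C=36 D=34 E=20] avail[A=29 B=44 C=36 D=34 E=10] open={R2,R3}
Step 5: reserve R4 A 3 -> on_hand[A=29 B=44 C=36 D=34 E=20] avail[A=26 B=44 C=36 D=34 E=10] open={R2,R3,R4}
Step 6: commit R3 -> on_hand[A=29 B=44 C=36 D=34 E=13] avail[A=26 B=44 C=36 D=34 E=10] open={R2,R4}
Step 7: reserve R5 E 9 -> on_hand[A=29 B=44 C=36 D=34 E=13] avail[A=26 B=44 C=36 D=34 E=1] open={R2,R4,R5}
Step 8: reserve R6 B 3 -> on_hand[A=29 B=44 C=36 D=34 E=13] avail[A=26 B=41 C=36 D=34 E=1] open={R2,R4,R5,R6}
Step 9: commit R5 -> on_hand[A=29 B=44 C=36 D=34 E=4] avail[A=26 B=41 C=36 D=34 E=1] open={R2,R4,R6}
Step 10: reserve R7 B 4 -> on_hand[A=29 B=44 C=36 D=34 E=4] avail[A=26 B=37 C=36 D=34 E=1] open={R2,R4,R6,R7}
Step 11: cancel R2 -> on_hand[A=29 B=44 C=36 D=34 E=4] avail[A=26 B=37 C=36 D=34 E=4] open={R4,R6,R7}
Step 12: commit R4 -> on_hand[A=26 B=44 C=36 D=34 E=4] avail[A=26 B=37 C=36 D=34 E=4] open={R6,R7}
Step 13: reserve R8 E 3 -> on_hand[A=26 B=44 C=36 D=34 E=4] avail[A=26 B=37 C=36 D=34 E=1] open={R6,R7,R8}
Step 14: cancel R8 -> on_hand[A=26 B=44 C=36 D=34 E=4] avail[A=26 B=37 C=36 D=34 E=4] open={R6,R7}
Step 15: cancel R6 -> on_hand[A=26 B=44 C=36 D=34 E=4] avail[A=26 B=40 C=36 D=34 E=4] open={R7}
Step 16: reserve R9 E 1 -> on_hand[A=26 B=44 C=36 D=34 E=4] avail[A=26 B=40 C=36 D=34 E=3] open={R7,R9}
Step 17: commit R9 -> on_hand[A=26 B=44 C=36 D=34 E=3] avail[A=26 B=40 C=36 D=34 E=3] open={R7}
Open reservations: ['R7'] -> 1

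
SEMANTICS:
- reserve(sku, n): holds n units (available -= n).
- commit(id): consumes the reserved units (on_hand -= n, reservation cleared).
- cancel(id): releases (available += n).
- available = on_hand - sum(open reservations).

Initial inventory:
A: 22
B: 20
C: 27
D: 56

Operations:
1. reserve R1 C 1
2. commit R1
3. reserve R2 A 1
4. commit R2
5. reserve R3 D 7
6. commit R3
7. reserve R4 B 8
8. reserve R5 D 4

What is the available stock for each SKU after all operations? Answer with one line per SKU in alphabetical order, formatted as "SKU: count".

Answer: A: 21
B: 12
C: 26
D: 45

Derivation:
Step 1: reserve R1 C 1 -> on_hand[A=22 B=20 C=27 D=56] avail[A=22 B=20 C=26 D=56] open={R1}
Step 2: commit R1 -> on_hand[A=22 B=20 C=26 D=56] avail[A=22 B=20 C=26 D=56] open={}
Step 3: reserve R2 A 1 -> on_hand[A=22 B=20 C=26 D=56] avail[A=21 B=20 C=26 D=56] open={R2}
Step 4: commit R2 -> on_hand[A=21 B=20 C=26 D=56] avail[A=21 B=20 C=26 D=56] open={}
Step 5: reserve R3 D 7 -> on_hand[A=21 B=20 C=26 D=56] avail[A=21 B=20 C=26 D=49] open={R3}
Step 6: commit R3 -> on_hand[A=21 B=20 C=26 D=49] avail[A=21 B=20 C=26 D=49] open={}
Step 7: reserve R4 B 8 -> on_hand[A=21 B=20 C=26 D=49] avail[A=21 B=12 C=26 D=49] open={R4}
Step 8: reserve R5 D 4 -> on_hand[A=21 B=20 C=26 D=49] avail[A=21 B=12 C=26 D=45] open={R4,R5}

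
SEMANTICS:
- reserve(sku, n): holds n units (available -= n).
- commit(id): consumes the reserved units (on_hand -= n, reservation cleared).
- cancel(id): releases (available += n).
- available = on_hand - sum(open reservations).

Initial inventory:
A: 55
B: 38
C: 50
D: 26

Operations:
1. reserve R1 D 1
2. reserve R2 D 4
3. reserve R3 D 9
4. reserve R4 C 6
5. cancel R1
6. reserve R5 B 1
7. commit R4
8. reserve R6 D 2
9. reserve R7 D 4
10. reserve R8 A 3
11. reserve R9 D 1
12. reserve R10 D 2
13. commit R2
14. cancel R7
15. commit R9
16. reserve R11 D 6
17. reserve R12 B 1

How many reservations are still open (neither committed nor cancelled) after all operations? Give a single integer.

Answer: 7

Derivation:
Step 1: reserve R1 D 1 -> on_hand[A=55 B=38 C=50 D=26] avail[A=55 B=38 C=50 D=25] open={R1}
Step 2: reserve R2 D 4 -> on_hand[A=55 B=38 C=50 D=26] avail[A=55 B=38 C=50 D=21] open={R1,R2}
Step 3: reserve R3 D 9 -> on_hand[A=55 B=38 C=50 D=26] avail[A=55 B=38 C=50 D=12] open={R1,R2,R3}
Step 4: reserve R4 C 6 -> on_hand[A=55 B=38 C=50 D=26] avail[A=55 B=38 C=44 D=12] open={R1,R2,R3,R4}
Step 5: cancel R1 -> on_hand[A=55 B=38 C=50 D=26] avail[A=55 B=38 C=44 D=13] open={R2,R3,R4}
Step 6: reserve R5 B 1 -> on_hand[A=55 B=38 C=50 D=26] avail[A=55 B=37 C=44 D=13] open={R2,R3,R4,R5}
Step 7: commit R4 -> on_hand[A=55 B=38 C=44 D=26] avail[A=55 B=37 C=44 D=13] open={R2,R3,R5}
Step 8: reserve R6 D 2 -> on_hand[A=55 B=38 C=44 D=26] avail[A=55 B=37 C=44 D=11] open={R2,R3,R5,R6}
Step 9: reserve R7 D 4 -> on_hand[A=55 B=38 C=44 D=26] avail[A=55 B=37 C=44 D=7] open={R2,R3,R5,R6,R7}
Step 10: reserve R8 A 3 -> on_hand[A=55 B=38 C=44 D=26] avail[A=52 B=37 C=44 D=7] open={R2,R3,R5,R6,R7,R8}
Step 11: reserve R9 D 1 -> on_hand[A=55 B=38 C=44 D=26] avail[A=52 B=37 C=44 D=6] open={R2,R3,R5,R6,R7,R8,R9}
Step 12: reserve R10 D 2 -> on_hand[A=55 B=38 C=44 D=26] avail[A=52 B=37 C=44 D=4] open={R10,R2,R3,R5,R6,R7,R8,R9}
Step 13: commit R2 -> on_hand[A=55 B=38 C=44 D=22] avail[A=52 B=37 C=44 D=4] open={R10,R3,R5,R6,R7,R8,R9}
Step 14: cancel R7 -> on_hand[A=55 B=38 C=44 D=22] avail[A=52 B=37 C=44 D=8] open={R10,R3,R5,R6,R8,R9}
Step 15: commit R9 -> on_hand[A=55 B=38 C=44 D=21] avail[A=52 B=37 C=44 D=8] open={R10,R3,R5,R6,R8}
Step 16: reserve R11 D 6 -> on_hand[A=55 B=38 C=44 D=21] avail[A=52 B=37 C=44 D=2] open={R10,R11,R3,R5,R6,R8}
Step 17: reserve R12 B 1 -> on_hand[A=55 B=38 C=44 D=21] avail[A=52 B=36 C=44 D=2] open={R10,R11,R12,R3,R5,R6,R8}
Open reservations: ['R10', 'R11', 'R12', 'R3', 'R5', 'R6', 'R8'] -> 7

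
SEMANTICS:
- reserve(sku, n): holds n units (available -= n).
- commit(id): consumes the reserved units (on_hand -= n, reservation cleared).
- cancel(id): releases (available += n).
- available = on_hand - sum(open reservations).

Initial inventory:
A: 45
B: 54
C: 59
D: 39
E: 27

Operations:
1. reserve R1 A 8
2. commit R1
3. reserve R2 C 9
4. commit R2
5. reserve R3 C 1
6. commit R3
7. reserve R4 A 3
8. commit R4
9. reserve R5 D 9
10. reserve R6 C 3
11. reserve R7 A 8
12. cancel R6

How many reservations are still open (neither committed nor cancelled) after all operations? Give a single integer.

Answer: 2

Derivation:
Step 1: reserve R1 A 8 -> on_hand[A=45 B=54 C=59 D=39 E=27] avail[A=37 B=54 C=59 D=39 E=27] open={R1}
Step 2: commit R1 -> on_hand[A=37 B=54 C=59 D=39 E=27] avail[A=37 B=54 C=59 D=39 E=27] open={}
Step 3: reserve R2 C 9 -> on_hand[A=37 B=54 C=59 D=39 E=27] avail[A=37 B=54 C=50 D=39 E=27] open={R2}
Step 4: commit R2 -> on_hand[A=37 B=54 C=50 D=39 E=27] avail[A=37 B=54 C=50 D=39 E=27] open={}
Step 5: reserve R3 C 1 -> on_hand[A=37 B=54 C=50 D=39 E=27] avail[A=37 B=54 C=49 D=39 E=27] open={R3}
Step 6: commit R3 -> on_hand[A=37 B=54 C=49 D=39 E=27] avail[A=37 B=54 C=49 D=39 E=27] open={}
Step 7: reserve R4 A 3 -> on_hand[A=37 B=54 C=49 D=39 E=27] avail[A=34 B=54 C=49 D=39 E=27] open={R4}
Step 8: commit R4 -> on_hand[A=34 B=54 C=49 D=39 E=27] avail[A=34 B=54 C=49 D=39 E=27] open={}
Step 9: reserve R5 D 9 -> on_hand[A=34 B=54 C=49 D=39 E=27] avail[A=34 B=54 C=49 D=30 E=27] open={R5}
Step 10: reserve R6 C 3 -> on_hand[A=34 B=54 C=49 D=39 E=27] avail[A=34 B=54 C=46 D=30 E=27] open={R5,R6}
Step 11: reserve R7 A 8 -> on_hand[A=34 B=54 C=49 D=39 E=27] avail[A=26 B=54 C=46 D=30 E=27] open={R5,R6,R7}
Step 12: cancel R6 -> on_hand[A=34 B=54 C=49 D=39 E=27] avail[A=26 B=54 C=49 D=30 E=27] open={R5,R7}
Open reservations: ['R5', 'R7'] -> 2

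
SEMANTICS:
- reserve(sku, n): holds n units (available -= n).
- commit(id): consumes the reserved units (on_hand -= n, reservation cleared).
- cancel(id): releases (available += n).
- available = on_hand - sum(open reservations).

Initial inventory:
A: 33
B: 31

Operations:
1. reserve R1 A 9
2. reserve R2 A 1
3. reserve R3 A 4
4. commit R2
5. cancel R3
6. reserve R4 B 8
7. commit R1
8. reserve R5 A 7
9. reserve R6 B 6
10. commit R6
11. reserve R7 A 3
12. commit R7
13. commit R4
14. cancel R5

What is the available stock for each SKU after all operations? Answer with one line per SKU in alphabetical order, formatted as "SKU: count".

Answer: A: 20
B: 17

Derivation:
Step 1: reserve R1 A 9 -> on_hand[A=33 B=31] avail[A=24 B=31] open={R1}
Step 2: reserve R2 A 1 -> on_hand[A=33 B=31] avail[A=23 B=31] open={R1,R2}
Step 3: reserve R3 A 4 -> on_hand[A=33 B=31] avail[A=19 B=31] open={R1,R2,R3}
Step 4: commit R2 -> on_hand[A=32 B=31] avail[A=19 B=31] open={R1,R3}
Step 5: cancel R3 -> on_hand[A=32 B=31] avail[A=23 B=31] open={R1}
Step 6: reserve R4 B 8 -> on_hand[A=32 B=31] avail[A=23 B=23] open={R1,R4}
Step 7: commit R1 -> on_hand[A=23 B=31] avail[A=23 B=23] open={R4}
Step 8: reserve R5 A 7 -> on_hand[A=23 B=31] avail[A=16 B=23] open={R4,R5}
Step 9: reserve R6 B 6 -> on_hand[A=23 B=31] avail[A=16 B=17] open={R4,R5,R6}
Step 10: commit R6 -> on_hand[A=23 B=25] avail[A=16 B=17] open={R4,R5}
Step 11: reserve R7 A 3 -> on_hand[A=23 B=25] avail[A=13 B=17] open={R4,R5,R7}
Step 12: commit R7 -> on_hand[A=20 B=25] avail[A=13 B=17] open={R4,R5}
Step 13: commit R4 -> on_hand[A=20 B=17] avail[A=13 B=17] open={R5}
Step 14: cancel R5 -> on_hand[A=20 B=17] avail[A=20 B=17] open={}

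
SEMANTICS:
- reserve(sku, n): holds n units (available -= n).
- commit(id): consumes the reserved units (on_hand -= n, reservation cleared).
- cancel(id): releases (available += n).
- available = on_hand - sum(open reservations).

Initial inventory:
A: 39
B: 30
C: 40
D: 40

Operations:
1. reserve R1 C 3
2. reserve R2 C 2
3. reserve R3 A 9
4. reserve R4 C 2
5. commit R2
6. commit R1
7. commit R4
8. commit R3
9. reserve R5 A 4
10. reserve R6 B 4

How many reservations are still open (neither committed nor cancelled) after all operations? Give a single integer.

Step 1: reserve R1 C 3 -> on_hand[A=39 B=30 C=40 D=40] avail[A=39 B=30 C=37 D=40] open={R1}
Step 2: reserve R2 C 2 -> on_hand[A=39 B=30 C=40 D=40] avail[A=39 B=30 C=35 D=40] open={R1,R2}
Step 3: reserve R3 A 9 -> on_hand[A=39 B=30 C=40 D=40] avail[A=30 B=30 C=35 D=40] open={R1,R2,R3}
Step 4: reserve R4 C 2 -> on_hand[A=39 B=30 C=40 D=40] avail[A=30 B=30 C=33 D=40] open={R1,R2,R3,R4}
Step 5: commit R2 -> on_hand[A=39 B=30 C=38 D=40] avail[A=30 B=30 C=33 D=40] open={R1,R3,R4}
Step 6: commit R1 -> on_hand[A=39 B=30 C=35 D=40] avail[A=30 B=30 C=33 D=40] open={R3,R4}
Step 7: commit R4 -> on_hand[A=39 B=30 C=33 D=40] avail[A=30 B=30 C=33 D=40] open={R3}
Step 8: commit R3 -> on_hand[A=30 B=30 C=33 D=40] avail[A=30 B=30 C=33 D=40] open={}
Step 9: reserve R5 A 4 -> on_hand[A=30 B=30 C=33 D=40] avail[A=26 B=30 C=33 D=40] open={R5}
Step 10: reserve R6 B 4 -> on_hand[A=30 B=30 C=33 D=40] avail[A=26 B=26 C=33 D=40] open={R5,R6}
Open reservations: ['R5', 'R6'] -> 2

Answer: 2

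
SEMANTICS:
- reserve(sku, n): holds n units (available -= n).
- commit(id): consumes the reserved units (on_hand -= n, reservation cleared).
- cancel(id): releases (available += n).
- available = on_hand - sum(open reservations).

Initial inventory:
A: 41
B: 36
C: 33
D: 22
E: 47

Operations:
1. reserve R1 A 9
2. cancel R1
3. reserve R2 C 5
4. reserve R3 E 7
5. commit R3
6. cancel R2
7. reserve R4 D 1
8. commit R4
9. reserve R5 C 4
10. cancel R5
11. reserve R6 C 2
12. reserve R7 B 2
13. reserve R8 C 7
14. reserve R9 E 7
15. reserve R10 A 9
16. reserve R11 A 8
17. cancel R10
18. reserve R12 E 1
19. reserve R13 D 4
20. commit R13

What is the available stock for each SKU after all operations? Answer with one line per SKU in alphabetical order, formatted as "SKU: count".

Answer: A: 33
B: 34
C: 24
D: 17
E: 32

Derivation:
Step 1: reserve R1 A 9 -> on_hand[A=41 B=36 C=33 D=22 E=47] avail[A=32 B=36 C=33 D=22 E=47] open={R1}
Step 2: cancel R1 -> on_hand[A=41 B=36 C=33 D=22 E=47] avail[A=41 B=36 C=33 D=22 E=47] open={}
Step 3: reserve R2 C 5 -> on_hand[A=41 B=36 C=33 D=22 E=47] avail[A=41 B=36 C=28 D=22 E=47] open={R2}
Step 4: reserve R3 E 7 -> on_hand[A=41 B=36 C=33 D=22 E=47] avail[A=41 B=36 C=28 D=22 E=40] open={R2,R3}
Step 5: commit R3 -> on_hand[A=41 B=36 C=33 D=22 E=40] avail[A=41 B=36 C=28 D=22 E=40] open={R2}
Step 6: cancel R2 -> on_hand[A=41 B=36 C=33 D=22 E=40] avail[A=41 B=36 C=33 D=22 E=40] open={}
Step 7: reserve R4 D 1 -> on_hand[A=41 B=36 C=33 D=22 E=40] avail[A=41 B=36 C=33 D=21 E=40] open={R4}
Step 8: commit R4 -> on_hand[A=41 B=36 C=33 D=21 E=40] avail[A=41 B=36 C=33 D=21 E=40] open={}
Step 9: reserve R5 C 4 -> on_hand[A=41 B=36 C=33 D=21 E=40] avail[A=41 B=36 C=29 D=21 E=40] open={R5}
Step 10: cancel R5 -> on_hand[A=41 B=36 C=33 D=21 E=40] avail[A=41 B=36 C=33 D=21 E=40] open={}
Step 11: reserve R6 C 2 -> on_hand[A=41 B=36 C=33 D=21 E=40] avail[A=41 B=36 C=31 D=21 E=40] open={R6}
Step 12: reserve R7 B 2 -> on_hand[A=41 B=36 C=33 D=21 E=40] avail[A=41 B=34 C=31 D=21 E=40] open={R6,R7}
Step 13: reserve R8 C 7 -> on_hand[A=41 B=36 C=33 D=21 E=40] avail[A=41 B=34 C=24 D=21 E=40] open={R6,R7,R8}
Step 14: reserve R9 E 7 -> on_hand[A=41 B=36 C=33 D=21 E=40] avail[A=41 B=34 C=24 D=21 E=33] open={R6,R7,R8,R9}
Step 15: reserve R10 A 9 -> on_hand[A=41 B=36 C=33 D=21 E=40] avail[A=32 B=34 C=24 D=21 E=33] open={R10,R6,R7,R8,R9}
Step 16: reserve R11 A 8 -> on_hand[A=41 B=36 C=33 D=21 E=40] avail[A=24 B=34 C=24 D=21 E=33] open={R10,R11,R6,R7,R8,R9}
Step 17: cancel R10 -> on_hand[A=41 B=36 C=33 D=21 E=40] avail[A=33 B=34 C=24 D=21 E=33] open={R11,R6,R7,R8,R9}
Step 18: reserve R12 E 1 -> on_hand[A=41 B=36 C=33 D=21 E=40] avail[A=33 B=34 C=24 D=21 E=32] open={R11,R12,R6,R7,R8,R9}
Step 19: reserve R13 D 4 -> on_hand[A=41 B=36 C=33 D=21 E=40] avail[A=33 B=34 C=24 D=17 E=32] open={R11,R12,R13,R6,R7,R8,R9}
Step 20: commit R13 -> on_hand[A=41 B=36 C=33 D=17 E=40] avail[A=33 B=34 C=24 D=17 E=32] open={R11,R12,R6,R7,R8,R9}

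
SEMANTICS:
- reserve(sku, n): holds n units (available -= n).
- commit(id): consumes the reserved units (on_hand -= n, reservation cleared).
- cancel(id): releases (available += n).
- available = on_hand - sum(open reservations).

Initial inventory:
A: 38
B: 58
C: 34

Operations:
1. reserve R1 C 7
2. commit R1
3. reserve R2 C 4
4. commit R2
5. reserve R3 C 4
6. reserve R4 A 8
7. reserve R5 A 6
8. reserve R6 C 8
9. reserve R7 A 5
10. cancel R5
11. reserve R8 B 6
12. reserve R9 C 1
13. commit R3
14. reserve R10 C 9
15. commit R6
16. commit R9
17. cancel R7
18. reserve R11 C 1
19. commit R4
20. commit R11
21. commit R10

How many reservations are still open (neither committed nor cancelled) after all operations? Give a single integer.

Step 1: reserve R1 C 7 -> on_hand[A=38 B=58 C=34] avail[A=38 B=58 C=27] open={R1}
Step 2: commit R1 -> on_hand[A=38 B=58 C=27] avail[A=38 B=58 C=27] open={}
Step 3: reserve R2 C 4 -> on_hand[A=38 B=58 C=27] avail[A=38 B=58 C=23] open={R2}
Step 4: commit R2 -> on_hand[A=38 B=58 C=23] avail[A=38 B=58 C=23] open={}
Step 5: reserve R3 C 4 -> on_hand[A=38 B=58 C=23] avail[A=38 B=58 C=19] open={R3}
Step 6: reserve R4 A 8 -> on_hand[A=38 B=58 C=23] avail[A=30 B=58 C=19] open={R3,R4}
Step 7: reserve R5 A 6 -> on_hand[A=38 B=58 C=23] avail[A=24 B=58 C=19] open={R3,R4,R5}
Step 8: reserve R6 C 8 -> on_hand[A=38 B=58 C=23] avail[A=24 B=58 C=11] open={R3,R4,R5,R6}
Step 9: reserve R7 A 5 -> on_hand[A=38 B=58 C=23] avail[A=19 B=58 C=11] open={R3,R4,R5,R6,R7}
Step 10: cancel R5 -> on_hand[A=38 B=58 C=23] avail[A=25 B=58 C=11] open={R3,R4,R6,R7}
Step 11: reserve R8 B 6 -> on_hand[A=38 B=58 C=23] avail[A=25 B=52 C=11] open={R3,R4,R6,R7,R8}
Step 12: reserve R9 C 1 -> on_hand[A=38 B=58 C=23] avail[A=25 B=52 C=10] open={R3,R4,R6,R7,R8,R9}
Step 13: commit R3 -> on_hand[A=38 B=58 C=19] avail[A=25 B=52 C=10] open={R4,R6,R7,R8,R9}
Step 14: reserve R10 C 9 -> on_hand[A=38 B=58 C=19] avail[A=25 B=52 C=1] open={R10,R4,R6,R7,R8,R9}
Step 15: commit R6 -> on_hand[A=38 B=58 C=11] avail[A=25 B=52 C=1] open={R10,R4,R7,R8,R9}
Step 16: commit R9 -> on_hand[A=38 B=58 C=10] avail[A=25 B=52 C=1] open={R10,R4,R7,R8}
Step 17: cancel R7 -> on_hand[A=38 B=58 C=10] avail[A=30 B=52 C=1] open={R10,R4,R8}
Step 18: reserve R11 C 1 -> on_hand[A=38 B=58 C=10] avail[A=30 B=52 C=0] open={R10,R11,R4,R8}
Step 19: commit R4 -> on_hand[A=30 B=58 C=10] avail[A=30 B=52 C=0] open={R10,R11,R8}
Step 20: commit R11 -> on_hand[A=30 B=58 C=9] avail[A=30 B=52 C=0] open={R10,R8}
Step 21: commit R10 -> on_hand[A=30 B=58 C=0] avail[A=30 B=52 C=0] open={R8}
Open reservations: ['R8'] -> 1

Answer: 1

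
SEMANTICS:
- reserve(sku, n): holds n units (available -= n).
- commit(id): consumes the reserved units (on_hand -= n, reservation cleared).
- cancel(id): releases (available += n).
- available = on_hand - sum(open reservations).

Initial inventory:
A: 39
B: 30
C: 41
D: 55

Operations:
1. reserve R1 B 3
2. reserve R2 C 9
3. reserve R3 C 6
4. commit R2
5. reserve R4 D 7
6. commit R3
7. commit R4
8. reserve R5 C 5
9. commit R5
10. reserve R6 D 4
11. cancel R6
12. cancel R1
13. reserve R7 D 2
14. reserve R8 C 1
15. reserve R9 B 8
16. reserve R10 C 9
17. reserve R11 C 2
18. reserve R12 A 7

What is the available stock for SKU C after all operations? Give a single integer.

Answer: 9

Derivation:
Step 1: reserve R1 B 3 -> on_hand[A=39 B=30 C=41 D=55] avail[A=39 B=27 C=41 D=55] open={R1}
Step 2: reserve R2 C 9 -> on_hand[A=39 B=30 C=41 D=55] avail[A=39 B=27 C=32 D=55] open={R1,R2}
Step 3: reserve R3 C 6 -> on_hand[A=39 B=30 C=41 D=55] avail[A=39 B=27 C=26 D=55] open={R1,R2,R3}
Step 4: commit R2 -> on_hand[A=39 B=30 C=32 D=55] avail[A=39 B=27 C=26 D=55] open={R1,R3}
Step 5: reserve R4 D 7 -> on_hand[A=39 B=30 C=32 D=55] avail[A=39 B=27 C=26 D=48] open={R1,R3,R4}
Step 6: commit R3 -> on_hand[A=39 B=30 C=26 D=55] avail[A=39 B=27 C=26 D=48] open={R1,R4}
Step 7: commit R4 -> on_hand[A=39 B=30 C=26 D=48] avail[A=39 B=27 C=26 D=48] open={R1}
Step 8: reserve R5 C 5 -> on_hand[A=39 B=30 C=26 D=48] avail[A=39 B=27 C=21 D=48] open={R1,R5}
Step 9: commit R5 -> on_hand[A=39 B=30 C=21 D=48] avail[A=39 B=27 C=21 D=48] open={R1}
Step 10: reserve R6 D 4 -> on_hand[A=39 B=30 C=21 D=48] avail[A=39 B=27 C=21 D=44] open={R1,R6}
Step 11: cancel R6 -> on_hand[A=39 B=30 C=21 D=48] avail[A=39 B=27 C=21 D=48] open={R1}
Step 12: cancel R1 -> on_hand[A=39 B=30 C=21 D=48] avail[A=39 B=30 C=21 D=48] open={}
Step 13: reserve R7 D 2 -> on_hand[A=39 B=30 C=21 D=48] avail[A=39 B=30 C=21 D=46] open={R7}
Step 14: reserve R8 C 1 -> on_hand[A=39 B=30 C=21 D=48] avail[A=39 B=30 C=20 D=46] open={R7,R8}
Step 15: reserve R9 B 8 -> on_hand[A=39 B=30 C=21 D=48] avail[A=39 B=22 C=20 D=46] open={R7,R8,R9}
Step 16: reserve R10 C 9 -> on_hand[A=39 B=30 C=21 D=48] avail[A=39 B=22 C=11 D=46] open={R10,R7,R8,R9}
Step 17: reserve R11 C 2 -> on_hand[A=39 B=30 C=21 D=48] avail[A=39 B=22 C=9 D=46] open={R10,R11,R7,R8,R9}
Step 18: reserve R12 A 7 -> on_hand[A=39 B=30 C=21 D=48] avail[A=32 B=22 C=9 D=46] open={R10,R11,R12,R7,R8,R9}
Final available[C] = 9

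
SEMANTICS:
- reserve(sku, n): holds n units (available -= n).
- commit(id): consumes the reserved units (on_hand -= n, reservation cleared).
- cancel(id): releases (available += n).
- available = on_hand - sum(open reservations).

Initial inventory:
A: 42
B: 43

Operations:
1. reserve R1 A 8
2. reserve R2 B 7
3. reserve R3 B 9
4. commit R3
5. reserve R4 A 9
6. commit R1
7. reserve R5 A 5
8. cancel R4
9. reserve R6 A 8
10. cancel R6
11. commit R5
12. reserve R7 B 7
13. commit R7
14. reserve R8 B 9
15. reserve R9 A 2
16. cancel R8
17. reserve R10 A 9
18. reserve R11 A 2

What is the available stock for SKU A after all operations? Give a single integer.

Step 1: reserve R1 A 8 -> on_hand[A=42 B=43] avail[A=34 B=43] open={R1}
Step 2: reserve R2 B 7 -> on_hand[A=42 B=43] avail[A=34 B=36] open={R1,R2}
Step 3: reserve R3 B 9 -> on_hand[A=42 B=43] avail[A=34 B=27] open={R1,R2,R3}
Step 4: commit R3 -> on_hand[A=42 B=34] avail[A=34 B=27] open={R1,R2}
Step 5: reserve R4 A 9 -> on_hand[A=42 B=34] avail[A=25 B=27] open={R1,R2,R4}
Step 6: commit R1 -> on_hand[A=34 B=34] avail[A=25 B=27] open={R2,R4}
Step 7: reserve R5 A 5 -> on_hand[A=34 B=34] avail[A=20 B=27] open={R2,R4,R5}
Step 8: cancel R4 -> on_hand[A=34 B=34] avail[A=29 B=27] open={R2,R5}
Step 9: reserve R6 A 8 -> on_hand[A=34 B=34] avail[A=21 B=27] open={R2,R5,R6}
Step 10: cancel R6 -> on_hand[A=34 B=34] avail[A=29 B=27] open={R2,R5}
Step 11: commit R5 -> on_hand[A=29 B=34] avail[A=29 B=27] open={R2}
Step 12: reserve R7 B 7 -> on_hand[A=29 B=34] avail[A=29 B=20] open={R2,R7}
Step 13: commit R7 -> on_hand[A=29 B=27] avail[A=29 B=20] open={R2}
Step 14: reserve R8 B 9 -> on_hand[A=29 B=27] avail[A=29 B=11] open={R2,R8}
Step 15: reserve R9 A 2 -> on_hand[A=29 B=27] avail[A=27 B=11] open={R2,R8,R9}
Step 16: cancel R8 -> on_hand[A=29 B=27] avail[A=27 B=20] open={R2,R9}
Step 17: reserve R10 A 9 -> on_hand[A=29 B=27] avail[A=18 B=20] open={R10,R2,R9}
Step 18: reserve R11 A 2 -> on_hand[A=29 B=27] avail[A=16 B=20] open={R10,R11,R2,R9}
Final available[A] = 16

Answer: 16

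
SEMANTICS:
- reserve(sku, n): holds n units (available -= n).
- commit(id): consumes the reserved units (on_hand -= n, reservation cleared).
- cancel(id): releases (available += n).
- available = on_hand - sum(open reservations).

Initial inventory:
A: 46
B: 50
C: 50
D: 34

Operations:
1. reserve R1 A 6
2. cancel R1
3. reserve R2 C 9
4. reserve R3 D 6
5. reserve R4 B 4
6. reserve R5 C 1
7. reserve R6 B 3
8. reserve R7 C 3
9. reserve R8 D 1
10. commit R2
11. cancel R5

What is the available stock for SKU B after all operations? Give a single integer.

Step 1: reserve R1 A 6 -> on_hand[A=46 B=50 C=50 D=34] avail[A=40 B=50 C=50 D=34] open={R1}
Step 2: cancel R1 -> on_hand[A=46 B=50 C=50 D=34] avail[A=46 B=50 C=50 D=34] open={}
Step 3: reserve R2 C 9 -> on_hand[A=46 B=50 C=50 D=34] avail[A=46 B=50 C=41 D=34] open={R2}
Step 4: reserve R3 D 6 -> on_hand[A=46 B=50 C=50 D=34] avail[A=46 B=50 C=41 D=28] open={R2,R3}
Step 5: reserve R4 B 4 -> on_hand[A=46 B=50 C=50 D=34] avail[A=46 B=46 C=41 D=28] open={R2,R3,R4}
Step 6: reserve R5 C 1 -> on_hand[A=46 B=50 C=50 D=34] avail[A=46 B=46 C=40 D=28] open={R2,R3,R4,R5}
Step 7: reserve R6 B 3 -> on_hand[A=46 B=50 C=50 D=34] avail[A=46 B=43 C=40 D=28] open={R2,R3,R4,R5,R6}
Step 8: reserve R7 C 3 -> on_hand[A=46 B=50 C=50 D=34] avail[A=46 B=43 C=37 D=28] open={R2,R3,R4,R5,R6,R7}
Step 9: reserve R8 D 1 -> on_hand[A=46 B=50 C=50 D=34] avail[A=46 B=43 C=37 D=27] open={R2,R3,R4,R5,R6,R7,R8}
Step 10: commit R2 -> on_hand[A=46 B=50 C=41 D=34] avail[A=46 B=43 C=37 D=27] open={R3,R4,R5,R6,R7,R8}
Step 11: cancel R5 -> on_hand[A=46 B=50 C=41 D=34] avail[A=46 B=43 C=38 D=27] open={R3,R4,R6,R7,R8}
Final available[B] = 43

Answer: 43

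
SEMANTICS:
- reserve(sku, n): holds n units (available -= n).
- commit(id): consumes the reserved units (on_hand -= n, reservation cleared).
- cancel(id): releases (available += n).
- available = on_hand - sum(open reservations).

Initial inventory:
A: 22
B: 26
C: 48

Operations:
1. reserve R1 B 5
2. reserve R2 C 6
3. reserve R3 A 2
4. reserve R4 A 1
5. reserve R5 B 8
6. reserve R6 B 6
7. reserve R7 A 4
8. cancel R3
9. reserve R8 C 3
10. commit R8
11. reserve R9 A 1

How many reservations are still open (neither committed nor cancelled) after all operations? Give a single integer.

Step 1: reserve R1 B 5 -> on_hand[A=22 B=26 C=48] avail[A=22 B=21 C=48] open={R1}
Step 2: reserve R2 C 6 -> on_hand[A=22 B=26 C=48] avail[A=22 B=21 C=42] open={R1,R2}
Step 3: reserve R3 A 2 -> on_hand[A=22 B=26 C=48] avail[A=20 B=21 C=42] open={R1,R2,R3}
Step 4: reserve R4 A 1 -> on_hand[A=22 B=26 C=48] avail[A=19 B=21 C=42] open={R1,R2,R3,R4}
Step 5: reserve R5 B 8 -> on_hand[A=22 B=26 C=48] avail[A=19 B=13 C=42] open={R1,R2,R3,R4,R5}
Step 6: reserve R6 B 6 -> on_hand[A=22 B=26 C=48] avail[A=19 B=7 C=42] open={R1,R2,R3,R4,R5,R6}
Step 7: reserve R7 A 4 -> on_hand[A=22 B=26 C=48] avail[A=15 B=7 C=42] open={R1,R2,R3,R4,R5,R6,R7}
Step 8: cancel R3 -> on_hand[A=22 B=26 C=48] avail[A=17 B=7 C=42] open={R1,R2,R4,R5,R6,R7}
Step 9: reserve R8 C 3 -> on_hand[A=22 B=26 C=48] avail[A=17 B=7 C=39] open={R1,R2,R4,R5,R6,R7,R8}
Step 10: commit R8 -> on_hand[A=22 B=26 C=45] avail[A=17 B=7 C=39] open={R1,R2,R4,R5,R6,R7}
Step 11: reserve R9 A 1 -> on_hand[A=22 B=26 C=45] avail[A=16 B=7 C=39] open={R1,R2,R4,R5,R6,R7,R9}
Open reservations: ['R1', 'R2', 'R4', 'R5', 'R6', 'R7', 'R9'] -> 7

Answer: 7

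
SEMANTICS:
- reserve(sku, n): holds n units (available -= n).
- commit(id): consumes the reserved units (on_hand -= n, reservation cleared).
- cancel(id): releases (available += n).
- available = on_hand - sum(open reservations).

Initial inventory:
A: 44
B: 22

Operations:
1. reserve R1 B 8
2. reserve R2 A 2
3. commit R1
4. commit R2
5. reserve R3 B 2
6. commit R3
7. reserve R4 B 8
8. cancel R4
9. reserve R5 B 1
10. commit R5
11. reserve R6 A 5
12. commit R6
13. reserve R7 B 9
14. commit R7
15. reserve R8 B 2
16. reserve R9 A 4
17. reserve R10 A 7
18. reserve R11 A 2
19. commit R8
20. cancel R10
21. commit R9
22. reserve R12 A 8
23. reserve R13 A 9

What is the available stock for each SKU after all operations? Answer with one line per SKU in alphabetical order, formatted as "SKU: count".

Answer: A: 14
B: 0

Derivation:
Step 1: reserve R1 B 8 -> on_hand[A=44 B=22] avail[A=44 B=14] open={R1}
Step 2: reserve R2 A 2 -> on_hand[A=44 B=22] avail[A=42 B=14] open={R1,R2}
Step 3: commit R1 -> on_hand[A=44 B=14] avail[A=42 B=14] open={R2}
Step 4: commit R2 -> on_hand[A=42 B=14] avail[A=42 B=14] open={}
Step 5: reserve R3 B 2 -> on_hand[A=42 B=14] avail[A=42 B=12] open={R3}
Step 6: commit R3 -> on_hand[A=42 B=12] avail[A=42 B=12] open={}
Step 7: reserve R4 B 8 -> on_hand[A=42 B=12] avail[A=42 B=4] open={R4}
Step 8: cancel R4 -> on_hand[A=42 B=12] avail[A=42 B=12] open={}
Step 9: reserve R5 B 1 -> on_hand[A=42 B=12] avail[A=42 B=11] open={R5}
Step 10: commit R5 -> on_hand[A=42 B=11] avail[A=42 B=11] open={}
Step 11: reserve R6 A 5 -> on_hand[A=42 B=11] avail[A=37 B=11] open={R6}
Step 12: commit R6 -> on_hand[A=37 B=11] avail[A=37 B=11] open={}
Step 13: reserve R7 B 9 -> on_hand[A=37 B=11] avail[A=37 B=2] open={R7}
Step 14: commit R7 -> on_hand[A=37 B=2] avail[A=37 B=2] open={}
Step 15: reserve R8 B 2 -> on_hand[A=37 B=2] avail[A=37 B=0] open={R8}
Step 16: reserve R9 A 4 -> on_hand[A=37 B=2] avail[A=33 B=0] open={R8,R9}
Step 17: reserve R10 A 7 -> on_hand[A=37 B=2] avail[A=26 B=0] open={R10,R8,R9}
Step 18: reserve R11 A 2 -> on_hand[A=37 B=2] avail[A=24 B=0] open={R10,R11,R8,R9}
Step 19: commit R8 -> on_hand[A=37 B=0] avail[A=24 B=0] open={R10,R11,R9}
Step 20: cancel R10 -> on_hand[A=37 B=0] avail[A=31 B=0] open={R11,R9}
Step 21: commit R9 -> on_hand[A=33 B=0] avail[A=31 B=0] open={R11}
Step 22: reserve R12 A 8 -> on_hand[A=33 B=0] avail[A=23 B=0] open={R11,R12}
Step 23: reserve R13 A 9 -> on_hand[A=33 B=0] avail[A=14 B=0] open={R11,R12,R13}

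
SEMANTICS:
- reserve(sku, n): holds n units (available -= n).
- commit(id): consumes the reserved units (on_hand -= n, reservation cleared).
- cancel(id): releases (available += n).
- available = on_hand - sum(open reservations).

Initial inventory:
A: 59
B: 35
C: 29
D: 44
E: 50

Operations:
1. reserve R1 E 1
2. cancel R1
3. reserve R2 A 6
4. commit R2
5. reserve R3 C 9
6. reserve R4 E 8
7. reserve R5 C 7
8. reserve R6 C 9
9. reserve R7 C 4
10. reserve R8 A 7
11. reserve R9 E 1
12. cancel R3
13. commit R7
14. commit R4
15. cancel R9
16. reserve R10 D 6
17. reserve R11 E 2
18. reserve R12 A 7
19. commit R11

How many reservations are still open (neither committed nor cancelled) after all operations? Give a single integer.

Answer: 5

Derivation:
Step 1: reserve R1 E 1 -> on_hand[A=59 B=35 C=29 D=44 E=50] avail[A=59 B=35 C=29 D=44 E=49] open={R1}
Step 2: cancel R1 -> on_hand[A=59 B=35 C=29 D=44 E=50] avail[A=59 B=35 C=29 D=44 E=50] open={}
Step 3: reserve R2 A 6 -> on_hand[A=59 B=35 C=29 D=44 E=50] avail[A=53 B=35 C=29 D=44 E=50] open={R2}
Step 4: commit R2 -> on_hand[A=53 B=35 C=29 D=44 E=50] avail[A=53 B=35 C=29 D=44 E=50] open={}
Step 5: reserve R3 C 9 -> on_hand[A=53 B=35 C=29 D=44 E=50] avail[A=53 B=35 C=20 D=44 E=50] open={R3}
Step 6: reserve R4 E 8 -> on_hand[A=53 B=35 C=29 D=44 E=50] avail[A=53 B=35 C=20 D=44 E=42] open={R3,R4}
Step 7: reserve R5 C 7 -> on_hand[A=53 B=35 C=29 D=44 E=50] avail[A=53 B=35 C=13 D=44 E=42] open={R3,R4,R5}
Step 8: reserve R6 C 9 -> on_hand[A=53 B=35 C=29 D=44 E=50] avail[A=53 B=35 C=4 D=44 E=42] open={R3,R4,R5,R6}
Step 9: reserve R7 C 4 -> on_hand[A=53 B=35 C=29 D=44 E=50] avail[A=53 B=35 C=0 D=44 E=42] open={R3,R4,R5,R6,R7}
Step 10: reserve R8 A 7 -> on_hand[A=53 B=35 C=29 D=44 E=50] avail[A=46 B=35 C=0 D=44 E=42] open={R3,R4,R5,R6,R7,R8}
Step 11: reserve R9 E 1 -> on_hand[A=53 B=35 C=29 D=44 E=50] avail[A=46 B=35 C=0 D=44 E=41] open={R3,R4,R5,R6,R7,R8,R9}
Step 12: cancel R3 -> on_hand[A=53 B=35 C=29 D=44 E=50] avail[A=46 B=35 C=9 D=44 E=41] open={R4,R5,R6,R7,R8,R9}
Step 13: commit R7 -> on_hand[A=53 B=35 C=25 D=44 E=50] avail[A=46 B=35 C=9 D=44 E=41] open={R4,R5,R6,R8,R9}
Step 14: commit R4 -> on_hand[A=53 B=35 C=25 D=44 E=42] avail[A=46 B=35 C=9 D=44 E=41] open={R5,R6,R8,R9}
Step 15: cancel R9 -> on_hand[A=53 B=35 C=25 D=44 E=42] avail[A=46 B=35 C=9 D=44 E=42] open={R5,R6,R8}
Step 16: reserve R10 D 6 -> on_hand[A=53 B=35 C=25 D=44 E=42] avail[A=46 B=35 C=9 D=38 E=42] open={R10,R5,R6,R8}
Step 17: reserve R11 E 2 -> on_hand[A=53 B=35 C=25 D=44 E=42] avail[A=46 B=35 C=9 D=38 E=40] open={R10,R11,R5,R6,R8}
Step 18: reserve R12 A 7 -> on_hand[A=53 B=35 C=25 D=44 E=42] avail[A=39 B=35 C=9 D=38 E=40] open={R10,R11,R12,R5,R6,R8}
Step 19: commit R11 -> on_hand[A=53 B=35 C=25 D=44 E=40] avail[A=39 B=35 C=9 D=38 E=40] open={R10,R12,R5,R6,R8}
Open reservations: ['R10', 'R12', 'R5', 'R6', 'R8'] -> 5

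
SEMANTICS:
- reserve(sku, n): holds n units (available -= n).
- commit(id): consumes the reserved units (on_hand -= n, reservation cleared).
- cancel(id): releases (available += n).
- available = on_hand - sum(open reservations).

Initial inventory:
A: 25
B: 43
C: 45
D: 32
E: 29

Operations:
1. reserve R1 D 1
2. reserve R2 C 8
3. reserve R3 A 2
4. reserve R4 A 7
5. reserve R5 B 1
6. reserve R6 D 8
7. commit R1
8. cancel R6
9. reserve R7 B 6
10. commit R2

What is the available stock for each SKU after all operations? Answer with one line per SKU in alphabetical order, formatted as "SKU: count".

Step 1: reserve R1 D 1 -> on_hand[A=25 B=43 C=45 D=32 E=29] avail[A=25 B=43 C=45 D=31 E=29] open={R1}
Step 2: reserve R2 C 8 -> on_hand[A=25 B=43 C=45 D=32 E=29] avail[A=25 B=43 C=37 D=31 E=29] open={R1,R2}
Step 3: reserve R3 A 2 -> on_hand[A=25 B=43 C=45 D=32 E=29] avail[A=23 B=43 C=37 D=31 E=29] open={R1,R2,R3}
Step 4: reserve R4 A 7 -> on_hand[A=25 B=43 C=45 D=32 E=29] avail[A=16 B=43 C=37 D=31 E=29] open={R1,R2,R3,R4}
Step 5: reserve R5 B 1 -> on_hand[A=25 B=43 C=45 D=32 E=29] avail[A=16 B=42 C=37 D=31 E=29] open={R1,R2,R3,R4,R5}
Step 6: reserve R6 D 8 -> on_hand[A=25 B=43 C=45 D=32 E=29] avail[A=16 B=42 C=37 D=23 E=29] open={R1,R2,R3,R4,R5,R6}
Step 7: commit R1 -> on_hand[A=25 B=43 C=45 D=31 E=29] avail[A=16 B=42 C=37 D=23 E=29] open={R2,R3,R4,R5,R6}
Step 8: cancel R6 -> on_hand[A=25 B=43 C=45 D=31 E=29] avail[A=16 B=42 C=37 D=31 E=29] open={R2,R3,R4,R5}
Step 9: reserve R7 B 6 -> on_hand[A=25 B=43 C=45 D=31 E=29] avail[A=16 B=36 C=37 D=31 E=29] open={R2,R3,R4,R5,R7}
Step 10: commit R2 -> on_hand[A=25 B=43 C=37 D=31 E=29] avail[A=16 B=36 C=37 D=31 E=29] open={R3,R4,R5,R7}

Answer: A: 16
B: 36
C: 37
D: 31
E: 29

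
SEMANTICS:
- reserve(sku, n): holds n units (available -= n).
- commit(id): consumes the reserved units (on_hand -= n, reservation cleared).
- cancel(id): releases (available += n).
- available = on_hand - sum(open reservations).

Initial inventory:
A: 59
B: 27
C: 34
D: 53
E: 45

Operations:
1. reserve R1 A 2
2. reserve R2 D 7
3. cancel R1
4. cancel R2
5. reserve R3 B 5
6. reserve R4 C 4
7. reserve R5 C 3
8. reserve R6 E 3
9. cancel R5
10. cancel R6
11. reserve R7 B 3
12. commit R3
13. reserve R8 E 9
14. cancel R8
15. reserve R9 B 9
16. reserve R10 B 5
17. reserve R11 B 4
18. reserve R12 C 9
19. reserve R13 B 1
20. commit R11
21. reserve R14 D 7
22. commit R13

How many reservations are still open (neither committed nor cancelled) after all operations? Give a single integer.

Step 1: reserve R1 A 2 -> on_hand[A=59 B=27 C=34 D=53 E=45] avail[A=57 B=27 C=34 D=53 E=45] open={R1}
Step 2: reserve R2 D 7 -> on_hand[A=59 B=27 C=34 D=53 E=45] avail[A=57 B=27 C=34 D=46 E=45] open={R1,R2}
Step 3: cancel R1 -> on_hand[A=59 B=27 C=34 D=53 E=45] avail[A=59 B=27 C=34 D=46 E=45] open={R2}
Step 4: cancel R2 -> on_hand[A=59 B=27 C=34 D=53 E=45] avail[A=59 B=27 C=34 D=53 E=45] open={}
Step 5: reserve R3 B 5 -> on_hand[A=59 B=27 C=34 D=53 E=45] avail[A=59 B=22 C=34 D=53 E=45] open={R3}
Step 6: reserve R4 C 4 -> on_hand[A=59 B=27 C=34 D=53 E=45] avail[A=59 B=22 C=30 D=53 E=45] open={R3,R4}
Step 7: reserve R5 C 3 -> on_hand[A=59 B=27 C=34 D=53 E=45] avail[A=59 B=22 C=27 D=53 E=45] open={R3,R4,R5}
Step 8: reserve R6 E 3 -> on_hand[A=59 B=27 C=34 D=53 E=45] avail[A=59 B=22 C=27 D=53 E=42] open={R3,R4,R5,R6}
Step 9: cancel R5 -> on_hand[A=59 B=27 C=34 D=53 E=45] avail[A=59 B=22 C=30 D=53 E=42] open={R3,R4,R6}
Step 10: cancel R6 -> on_hand[A=59 B=27 C=34 D=53 E=45] avail[A=59 B=22 C=30 D=53 E=45] open={R3,R4}
Step 11: reserve R7 B 3 -> on_hand[A=59 B=27 C=34 D=53 E=45] avail[A=59 B=19 C=30 D=53 E=45] open={R3,R4,R7}
Step 12: commit R3 -> on_hand[A=59 B=22 C=34 D=53 E=45] avail[A=59 B=19 C=30 D=53 E=45] open={R4,R7}
Step 13: reserve R8 E 9 -> on_hand[A=59 B=22 C=34 D=53 E=45] avail[A=59 B=19 C=30 D=53 E=36] open={R4,R7,R8}
Step 14: cancel R8 -> on_hand[A=59 B=22 C=34 D=53 E=45] avail[A=59 B=19 C=30 D=53 E=45] open={R4,R7}
Step 15: reserve R9 B 9 -> on_hand[A=59 B=22 C=34 D=53 E=45] avail[A=59 B=10 C=30 D=53 E=45] open={R4,R7,R9}
Step 16: reserve R10 B 5 -> on_hand[A=59 B=22 C=34 D=53 E=45] avail[A=59 B=5 C=30 D=53 E=45] open={R10,R4,R7,R9}
Step 17: reserve R11 B 4 -> on_hand[A=59 B=22 C=34 D=53 E=45] avail[A=59 B=1 C=30 D=53 E=45] open={R10,R11,R4,R7,R9}
Step 18: reserve R12 C 9 -> on_hand[A=59 B=22 C=34 D=53 E=45] avail[A=59 B=1 C=21 D=53 E=45] open={R10,R11,R12,R4,R7,R9}
Step 19: reserve R13 B 1 -> on_hand[A=59 B=22 C=34 D=53 E=45] avail[A=59 B=0 C=21 D=53 E=45] open={R10,R11,R12,R13,R4,R7,R9}
Step 20: commit R11 -> on_hand[A=59 B=18 C=34 D=53 E=45] avail[A=59 B=0 C=21 D=53 E=45] open={R10,R12,R13,R4,R7,R9}
Step 21: reserve R14 D 7 -> on_hand[A=59 B=18 C=34 D=53 E=45] avail[A=59 B=0 C=21 D=46 E=45] open={R10,R12,R13,R14,R4,R7,R9}
Step 22: commit R13 -> on_hand[A=59 B=17 C=34 D=53 E=45] avail[A=59 B=0 C=21 D=46 E=45] open={R10,R12,R14,R4,R7,R9}
Open reservations: ['R10', 'R12', 'R14', 'R4', 'R7', 'R9'] -> 6

Answer: 6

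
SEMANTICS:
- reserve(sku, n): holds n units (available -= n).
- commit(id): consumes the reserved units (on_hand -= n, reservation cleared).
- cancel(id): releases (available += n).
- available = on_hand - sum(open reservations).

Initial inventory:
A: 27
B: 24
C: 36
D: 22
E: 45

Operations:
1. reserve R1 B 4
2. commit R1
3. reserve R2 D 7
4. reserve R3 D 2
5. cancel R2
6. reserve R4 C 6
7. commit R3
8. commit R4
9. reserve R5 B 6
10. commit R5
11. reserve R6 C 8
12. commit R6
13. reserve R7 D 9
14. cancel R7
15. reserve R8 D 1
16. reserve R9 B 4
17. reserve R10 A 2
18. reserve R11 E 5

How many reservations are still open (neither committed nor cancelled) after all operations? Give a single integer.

Step 1: reserve R1 B 4 -> on_hand[A=27 B=24 C=36 D=22 E=45] avail[A=27 B=20 C=36 D=22 E=45] open={R1}
Step 2: commit R1 -> on_hand[A=27 B=20 C=36 D=22 E=45] avail[A=27 B=20 C=36 D=22 E=45] open={}
Step 3: reserve R2 D 7 -> on_hand[A=27 B=20 C=36 D=22 E=45] avail[A=27 B=20 C=36 D=15 E=45] open={R2}
Step 4: reserve R3 D 2 -> on_hand[A=27 B=20 C=36 D=22 E=45] avail[A=27 B=20 C=36 D=13 E=45] open={R2,R3}
Step 5: cancel R2 -> on_hand[A=27 B=20 C=36 D=22 E=45] avail[A=27 B=20 C=36 D=20 E=45] open={R3}
Step 6: reserve R4 C 6 -> on_hand[A=27 B=20 C=36 D=22 E=45] avail[A=27 B=20 C=30 D=20 E=45] open={R3,R4}
Step 7: commit R3 -> on_hand[A=27 B=20 C=36 D=20 E=45] avail[A=27 B=20 C=30 D=20 E=45] open={R4}
Step 8: commit R4 -> on_hand[A=27 B=20 C=30 D=20 E=45] avail[A=27 B=20 C=30 D=20 E=45] open={}
Step 9: reserve R5 B 6 -> on_hand[A=27 B=20 C=30 D=20 E=45] avail[A=27 B=14 C=30 D=20 E=45] open={R5}
Step 10: commit R5 -> on_hand[A=27 B=14 C=30 D=20 E=45] avail[A=27 B=14 C=30 D=20 E=45] open={}
Step 11: reserve R6 C 8 -> on_hand[A=27 B=14 C=30 D=20 E=45] avail[A=27 B=14 C=22 D=20 E=45] open={R6}
Step 12: commit R6 -> on_hand[A=27 B=14 C=22 D=20 E=45] avail[A=27 B=14 C=22 D=20 E=45] open={}
Step 13: reserve R7 D 9 -> on_hand[A=27 B=14 C=22 D=20 E=45] avail[A=27 B=14 C=22 D=11 E=45] open={R7}
Step 14: cancel R7 -> on_hand[A=27 B=14 C=22 D=20 E=45] avail[A=27 B=14 C=22 D=20 E=45] open={}
Step 15: reserve R8 D 1 -> on_hand[A=27 B=14 C=22 D=20 E=45] avail[A=27 B=14 C=22 D=19 E=45] open={R8}
Step 16: reserve R9 B 4 -> on_hand[A=27 B=14 C=22 D=20 E=45] avail[A=27 B=10 C=22 D=19 E=45] open={R8,R9}
Step 17: reserve R10 A 2 -> on_hand[A=27 B=14 C=22 D=20 E=45] avail[A=25 B=10 C=22 D=19 E=45] open={R10,R8,R9}
Step 18: reserve R11 E 5 -> on_hand[A=27 B=14 C=22 D=20 E=45] avail[A=25 B=10 C=22 D=19 E=40] open={R10,R11,R8,R9}
Open reservations: ['R10', 'R11', 'R8', 'R9'] -> 4

Answer: 4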